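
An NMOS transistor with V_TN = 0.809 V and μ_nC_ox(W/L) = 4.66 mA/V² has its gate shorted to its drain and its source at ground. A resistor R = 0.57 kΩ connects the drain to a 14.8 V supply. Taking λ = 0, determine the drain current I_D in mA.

With gate tied to drain, V_GS = V_DS ≥ V_GS − V_TN, so the device is in saturation.
KCL at the drain: ½ k_n (V_GS − V_TN)² = (V_DD − V_GS)/R.
Let x = V_GS − 0.809. Then 1.33 x² + x − 13.99 = 0, giving x = 2.89 V (positive root), so V_GS = 3.7 V.
I_D = (V_DD − V_GS)/R = (14.8 − 3.7) / 0.57 = 19.5 mA.

I_D = 19.5 mA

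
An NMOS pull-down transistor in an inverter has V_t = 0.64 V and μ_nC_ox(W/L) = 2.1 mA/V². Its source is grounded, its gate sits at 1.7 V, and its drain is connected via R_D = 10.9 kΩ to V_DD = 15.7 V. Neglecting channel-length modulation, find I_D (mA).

I_D = 1.18 mA

V_GS = V_G = 1.7 V, so V_ov = 1.7 − 0.64 = 1.06 V.
Assume saturation: I_D = ½ k_n V_ov² = 0.5 × 2.1 × 1.06² = 1.18 mA, giving V_DS = V_DD − I_D R_D = 15.7 − 1.18 × 10.9 = 2.84 V.
V_DS = 2.84 V ≥ V_ov = 1.06 V, confirming saturation.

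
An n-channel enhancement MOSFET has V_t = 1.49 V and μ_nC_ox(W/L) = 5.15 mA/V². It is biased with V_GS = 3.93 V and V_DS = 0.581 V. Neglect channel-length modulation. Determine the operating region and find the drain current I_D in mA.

V_ov = V_GS − V_t = 3.93 − 1.49 = 2.44 V.
Since V_DS = 0.581 V < V_ov = 2.44 V, the device is in the triode region.
I_D = k_n [V_ov · V_DS − ½ V_DS²] = 5.15 × [2.44 × 0.581 − 0.5 × 0.581²] = 6.43 mA.

Triode; I_D = 6.43 mA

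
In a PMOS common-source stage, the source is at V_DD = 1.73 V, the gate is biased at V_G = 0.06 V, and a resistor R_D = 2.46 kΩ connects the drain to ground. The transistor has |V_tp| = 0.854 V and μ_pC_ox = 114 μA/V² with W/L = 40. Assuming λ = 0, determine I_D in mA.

I_D = 0.626 mA

V_SG = V_DD − V_G = 1.73 − 0.06 = 1.67 V, so V_ov = 1.67 − 0.854 = 0.816 V.
k_p = μ_pC_ox · (W/L) = 4.56 mA/V².
Assume saturation: I_D = ½ k_p V_ov² = 0.5 × 4.56 × 0.816² = 1.52 mA, giving V_SD = V_DD − I_D R_D = 1.73 − 1.52 × 2.46 = -2 V.
But -2 V < V_ov = 0.816 V, so the device is actually in triode.
In triode I_D = k_p[V_ov V_SD − ½ V_SD²] and I_D = (V_DD − V_SD)/R_D. Equating: 5.61 V_SD² − 10.15 V_SD + 1.73 = 0, giving V_SD = 0.19 V (the root below V_ov).
I_D = (1.73 − 0.19) / 2.46 = 0.626 mA.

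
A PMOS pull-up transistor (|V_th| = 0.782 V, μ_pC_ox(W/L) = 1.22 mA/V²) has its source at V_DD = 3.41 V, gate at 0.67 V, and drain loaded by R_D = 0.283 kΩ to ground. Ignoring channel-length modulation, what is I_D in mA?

I_D = 2.34 mA

V_SG = V_DD − V_G = 3.41 − 0.67 = 2.74 V, so V_ov = 2.74 − 0.782 = 1.96 V.
Assume saturation: I_D = ½ k_p V_ov² = 0.5 × 1.22 × 1.96² = 2.34 mA, giving V_SD = V_DD − I_D R_D = 3.41 − 2.34 × 0.283 = 2.75 V.
V_SD = 2.75 V ≥ V_ov = 1.96 V, confirming saturation.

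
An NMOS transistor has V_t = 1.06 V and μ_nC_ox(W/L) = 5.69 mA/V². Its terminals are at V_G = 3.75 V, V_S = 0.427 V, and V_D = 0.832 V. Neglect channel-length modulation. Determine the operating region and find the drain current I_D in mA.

V_GS = V_G − V_S = 3.75 − 0.427 = 3.32 V; V_DS = V_D − V_S = 0.832 − 0.427 = 0.405 V.
V_ov = V_GS − V_t = 3.32 − 1.06 = 2.26 V.
Since V_DS = 0.405 V < V_ov = 2.26 V, the device is in the triode region.
I_D = k_n [V_ov · V_DS − ½ V_DS²] = 5.69 × [2.26 × 0.405 − 0.5 × 0.405²] = 4.75 mA.

Triode; I_D = 4.75 mA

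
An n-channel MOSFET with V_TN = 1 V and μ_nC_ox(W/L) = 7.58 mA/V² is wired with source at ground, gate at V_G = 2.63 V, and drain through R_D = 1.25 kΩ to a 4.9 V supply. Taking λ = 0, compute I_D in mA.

I_D = 3.66 mA

V_GS = V_G = 2.63 V, so V_ov = 2.63 − 1 = 1.63 V.
Assume saturation: I_D = ½ k_n V_ov² = 0.5 × 7.58 × 1.63² = 10.1 mA, giving V_DS = V_DD − I_D R_D = 4.9 − 10.1 × 1.25 = -7.69 V.
But -7.69 V < V_ov = 1.63 V, so the device is actually in triode.
In triode I_D = k_n[V_ov V_DS − ½ V_DS²] and I_D = (V_DD − V_DS)/R_D. Equating: 4.74 V_DS² − 16.44 V_DS + 4.9 = 0, giving V_DS = 0.329 V (the root below V_ov).
I_D = (4.9 − 0.329) / 1.25 = 3.66 mA.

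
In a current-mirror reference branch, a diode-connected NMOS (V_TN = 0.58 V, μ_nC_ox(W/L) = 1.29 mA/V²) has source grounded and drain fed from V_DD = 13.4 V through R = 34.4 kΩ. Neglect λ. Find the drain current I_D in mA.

With gate tied to drain, V_GS = V_DS ≥ V_GS − V_TN, so the device is in saturation.
KCL at the drain: ½ k_n (V_GS − V_TN)² = (V_DD − V_GS)/R.
Let x = V_GS − 0.58. Then 22.2 x² + x − 12.82 = 0, giving x = 0.738 V (positive root), so V_GS = 1.32 V.
I_D = (V_DD − V_GS)/R = (13.4 − 1.32) / 34.4 = 0.351 mA.

I_D = 0.351 mA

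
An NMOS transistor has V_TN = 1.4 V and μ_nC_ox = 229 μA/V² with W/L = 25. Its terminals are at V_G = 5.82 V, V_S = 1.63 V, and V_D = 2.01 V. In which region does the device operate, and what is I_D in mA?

V_GS = V_G − V_S = 5.82 − 1.63 = 4.19 V; V_DS = V_D − V_S = 2.01 − 1.63 = 0.38 V.
k_n = μ_nC_ox · (W/L) = 5.725 mA/V².
V_ov = V_GS − V_TN = 4.19 − 1.4 = 2.79 V.
Since V_DS = 0.38 V < V_ov = 2.79 V, the device is in the triode region.
I_D = k_n [V_ov · V_DS − ½ V_DS²] = 5.725 × [2.79 × 0.38 − 0.5 × 0.38²] = 5.66 mA.

Triode; I_D = 5.66 mA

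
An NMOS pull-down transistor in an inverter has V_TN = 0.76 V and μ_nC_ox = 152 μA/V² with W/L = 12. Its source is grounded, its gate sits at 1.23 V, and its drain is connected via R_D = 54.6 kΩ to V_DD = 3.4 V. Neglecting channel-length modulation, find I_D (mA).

I_D = 0.0609 mA

V_GS = V_G = 1.23 V, so V_ov = 1.23 − 0.76 = 0.47 V.
k_n = μ_nC_ox · (W/L) = 1.824 mA/V².
Assume saturation: I_D = ½ k_n V_ov² = 0.5 × 1.824 × 0.47² = 0.201 mA, giving V_DS = V_DD − I_D R_D = 3.4 − 0.201 × 54.6 = -7.6 V.
But -7.6 V < V_ov = 0.47 V, so the device is actually in triode.
In triode I_D = k_n[V_ov V_DS − ½ V_DS²] and I_D = (V_DD − V_DS)/R_D. Equating: 49.8 V_DS² − 47.81 V_DS + 3.4 = 0, giving V_DS = 0.0774 V (the root below V_ov).
I_D = (3.4 − 0.0774) / 54.6 = 0.0609 mA.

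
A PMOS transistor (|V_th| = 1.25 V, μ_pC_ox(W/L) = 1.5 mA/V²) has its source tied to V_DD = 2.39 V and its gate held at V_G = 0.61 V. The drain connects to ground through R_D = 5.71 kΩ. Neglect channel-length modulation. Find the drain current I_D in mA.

I_D = 0.211 mA

V_SG = V_DD − V_G = 2.39 − 0.61 = 1.78 V, so V_ov = 1.78 − 1.25 = 0.53 V.
Assume saturation: I_D = ½ k_p V_ov² = 0.5 × 1.5 × 0.53² = 0.211 mA, giving V_SD = V_DD − I_D R_D = 2.39 − 0.211 × 5.71 = 1.19 V.
V_SD = 1.19 V ≥ V_ov = 0.53 V, confirming saturation.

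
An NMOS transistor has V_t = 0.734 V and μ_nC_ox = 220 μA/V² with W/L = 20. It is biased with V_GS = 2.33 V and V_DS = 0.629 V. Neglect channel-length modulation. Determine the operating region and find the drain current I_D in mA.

k_n = μ_nC_ox · (W/L) = 4.4 mA/V².
V_ov = V_GS − V_t = 2.33 − 0.734 = 1.6 V.
Since V_DS = 0.629 V < V_ov = 1.6 V, the device is in the triode region.
I_D = k_n [V_ov · V_DS − ½ V_DS²] = 4.4 × [1.6 × 0.629 − 0.5 × 0.629²] = 3.55 mA.

Triode; I_D = 3.55 mA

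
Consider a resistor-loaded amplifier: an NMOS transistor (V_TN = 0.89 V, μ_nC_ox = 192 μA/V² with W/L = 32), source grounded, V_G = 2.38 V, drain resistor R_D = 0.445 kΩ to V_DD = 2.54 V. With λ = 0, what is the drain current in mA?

I_D = 4.37 mA

V_GS = V_G = 2.38 V, so V_ov = 2.38 − 0.89 = 1.49 V.
k_n = μ_nC_ox · (W/L) = 6.144 mA/V².
Assume saturation: I_D = ½ k_n V_ov² = 0.5 × 6.144 × 1.49² = 6.82 mA, giving V_DS = V_DD − I_D R_D = 2.54 − 6.82 × 0.445 = -0.495 V.
But -0.495 V < V_ov = 1.49 V, so the device is actually in triode.
In triode I_D = k_n[V_ov V_DS − ½ V_DS²] and I_D = (V_DD − V_DS)/R_D. Equating: 1.37 V_DS² − 5.074 V_DS + 2.54 = 0, giving V_DS = 0.596 V (the root below V_ov).
I_D = (2.54 − 0.596) / 0.445 = 4.37 mA.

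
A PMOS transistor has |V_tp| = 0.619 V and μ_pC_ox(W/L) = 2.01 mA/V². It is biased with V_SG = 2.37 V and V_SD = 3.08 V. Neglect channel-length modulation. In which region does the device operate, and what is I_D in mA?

Saturation; I_D = 3.08 mA

V_ov = V_SG − |V_tp| = 2.37 − 0.619 = 1.75 V.
Since V_SD = 3.08 V ≥ V_ov = 1.75 V, the device is in saturation.
I_D = ½ k_p V_ov² = 0.5 × 2.01 × 1.75² = 3.08 mA.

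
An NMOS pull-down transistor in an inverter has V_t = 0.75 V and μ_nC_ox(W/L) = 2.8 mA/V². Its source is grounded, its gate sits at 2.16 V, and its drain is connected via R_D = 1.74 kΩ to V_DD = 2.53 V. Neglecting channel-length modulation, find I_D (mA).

V_GS = V_G = 2.16 V, so V_ov = 2.16 − 0.75 = 1.41 V.
Assume saturation: I_D = ½ k_n V_ov² = 0.5 × 2.8 × 1.41² = 2.78 mA, giving V_DS = V_DD − I_D R_D = 2.53 − 2.78 × 1.74 = -2.31 V.
But -2.31 V < V_ov = 1.41 V, so the device is actually in triode.
In triode I_D = k_n[V_ov V_DS − ½ V_DS²] and I_D = (V_DD − V_DS)/R_D. Equating: 2.44 V_DS² − 7.87 V_DS + 2.53 = 0, giving V_DS = 0.362 V (the root below V_ov).
I_D = (2.53 − 0.362) / 1.74 = 1.25 mA.

I_D = 1.25 mA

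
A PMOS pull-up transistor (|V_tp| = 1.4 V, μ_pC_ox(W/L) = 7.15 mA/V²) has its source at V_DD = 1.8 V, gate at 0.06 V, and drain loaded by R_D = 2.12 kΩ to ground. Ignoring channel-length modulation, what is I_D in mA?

I_D = 0.413 mA

V_SG = V_DD − V_G = 1.8 − 0.06 = 1.74 V, so V_ov = 1.74 − 1.4 = 0.34 V.
Assume saturation: I_D = ½ k_p V_ov² = 0.5 × 7.15 × 0.34² = 0.413 mA, giving V_SD = V_DD − I_D R_D = 1.8 − 0.413 × 2.12 = 0.924 V.
V_SD = 0.924 V ≥ V_ov = 0.34 V, confirming saturation.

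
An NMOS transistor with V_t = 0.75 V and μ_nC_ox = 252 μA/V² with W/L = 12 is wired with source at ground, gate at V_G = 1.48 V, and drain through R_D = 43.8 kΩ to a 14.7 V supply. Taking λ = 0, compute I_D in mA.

I_D = 0.332 mA

V_GS = V_G = 1.48 V, so V_ov = 1.48 − 0.75 = 0.73 V.
k_n = μ_nC_ox · (W/L) = 3.024 mA/V².
Assume saturation: I_D = ½ k_n V_ov² = 0.5 × 3.024 × 0.73² = 0.806 mA, giving V_DS = V_DD − I_D R_D = 14.7 − 0.806 × 43.8 = -20.6 V.
But -20.6 V < V_ov = 0.73 V, so the device is actually in triode.
In triode I_D = k_n[V_ov V_DS − ½ V_DS²] and I_D = (V_DD − V_DS)/R_D. Equating: 66.2 V_DS² − 97.69 V_DS + 14.7 = 0, giving V_DS = 0.17 V (the root below V_ov).
I_D = (14.7 − 0.17) / 43.8 = 0.332 mA.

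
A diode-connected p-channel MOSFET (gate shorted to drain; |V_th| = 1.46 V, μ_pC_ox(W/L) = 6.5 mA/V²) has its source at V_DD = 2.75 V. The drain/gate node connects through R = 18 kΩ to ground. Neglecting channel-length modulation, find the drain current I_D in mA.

With gate tied to drain, V_SG = V_SD ≥ V_SG − |V_th|, so the device is in saturation.
KCL at the drain: ½ k_p (V_SG − |V_th|)² = (V_DD − V_SG)/R.
Let x = V_SG − 1.46. Then 58.5 x² + x − 1.29 = 0, giving x = 0.14 V (positive root), so V_SG = 1.6 V.
I_D = (V_DD − V_SG)/R = (2.75 − 1.6) / 18 = 0.0639 mA.

I_D = 0.0639 mA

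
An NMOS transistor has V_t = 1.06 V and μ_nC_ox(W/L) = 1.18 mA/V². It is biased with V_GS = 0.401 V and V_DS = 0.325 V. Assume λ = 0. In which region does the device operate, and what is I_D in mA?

Cutoff; I_D = 0 mA

V_GS = 0.401 V < V_t = 1.06 V, so the transistor is in cutoff.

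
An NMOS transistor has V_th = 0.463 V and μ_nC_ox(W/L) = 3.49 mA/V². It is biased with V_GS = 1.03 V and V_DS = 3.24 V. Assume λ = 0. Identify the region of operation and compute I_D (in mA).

V_ov = V_GS − V_th = 1.03 − 0.463 = 0.567 V.
Since V_DS = 3.24 V ≥ V_ov = 0.567 V, the device is in saturation.
I_D = ½ k_n V_ov² = 0.5 × 3.49 × 0.567² = 0.561 mA.

Saturation; I_D = 0.561 mA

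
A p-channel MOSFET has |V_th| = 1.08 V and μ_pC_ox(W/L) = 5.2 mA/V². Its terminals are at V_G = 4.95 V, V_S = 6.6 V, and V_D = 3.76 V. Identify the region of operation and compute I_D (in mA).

Saturation; I_D = 0.845 mA

V_SG = V_S − V_G = 6.6 − 4.95 = 1.65 V; V_SD = V_S − V_D = 6.6 − 3.76 = 2.84 V.
V_ov = V_SG − |V_th| = 1.65 − 1.08 = 0.57 V.
Since V_SD = 2.84 V ≥ V_ov = 0.57 V, the device is in saturation.
I_D = ½ k_p V_ov² = 0.5 × 5.2 × 0.57² = 0.845 mA.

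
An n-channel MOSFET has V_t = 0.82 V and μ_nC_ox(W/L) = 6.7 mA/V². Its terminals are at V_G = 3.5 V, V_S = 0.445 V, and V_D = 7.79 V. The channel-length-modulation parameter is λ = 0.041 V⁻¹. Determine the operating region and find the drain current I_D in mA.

Saturation; I_D = 21.8 mA

V_GS = V_G − V_S = 3.5 − 0.445 = 3.06 V; V_DS = V_D − V_S = 7.79 − 0.445 = 7.34 V.
V_ov = V_GS − V_t = 3.06 − 0.82 = 2.24 V.
Since V_DS = 7.34 V ≥ V_ov = 2.24 V, the device is in saturation.
I_D = ½ k_n V_ov² (1 + λ V_DS) = 0.5 × 6.7 × 2.24² × (1 + 0.041 × 7.34) = 21.8 mA.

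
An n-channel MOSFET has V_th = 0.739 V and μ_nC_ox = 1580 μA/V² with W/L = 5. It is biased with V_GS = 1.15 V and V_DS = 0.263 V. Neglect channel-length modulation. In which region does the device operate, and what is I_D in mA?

k_n = μ_nC_ox · (W/L) = 7.9 mA/V².
V_ov = V_GS − V_th = 1.15 − 0.739 = 0.411 V.
Since V_DS = 0.263 V < V_ov = 0.411 V, the device is in the triode region.
I_D = k_n [V_ov · V_DS − ½ V_DS²] = 7.9 × [0.411 × 0.263 − 0.5 × 0.263²] = 0.581 mA.

Triode; I_D = 0.581 mA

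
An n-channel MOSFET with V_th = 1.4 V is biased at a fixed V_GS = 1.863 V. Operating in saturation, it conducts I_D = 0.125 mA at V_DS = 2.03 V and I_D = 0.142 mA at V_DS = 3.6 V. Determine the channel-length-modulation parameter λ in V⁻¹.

With V_GS fixed, I_D ∝ (1 + λ V_DS) in saturation, so I_D2/I_D1 = (1 + λ V_DS2)/(1 + λ V_DS1).
0.142/0.125 = 1.136 = (1 + 3.6 λ)/(1 + 2.03 λ).
Solving: λ (I_D1 V_DS2 − I_D2 V_DS1) = I_D2 − I_D1, so λ = (0.142 − 0.125) / (0.125 × 3.6 − 0.142 × 2.03) = 0.017 / 0.162 = 0.105 V⁻¹.

λ = 0.105 V⁻¹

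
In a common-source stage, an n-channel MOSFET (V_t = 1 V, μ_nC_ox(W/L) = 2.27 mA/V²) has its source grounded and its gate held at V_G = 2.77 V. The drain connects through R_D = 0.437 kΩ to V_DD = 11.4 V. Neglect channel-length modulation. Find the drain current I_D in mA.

I_D = 3.56 mA

V_GS = V_G = 2.77 V, so V_ov = 2.77 − 1 = 1.77 V.
Assume saturation: I_D = ½ k_n V_ov² = 0.5 × 2.27 × 1.77² = 3.56 mA, giving V_DS = V_DD − I_D R_D = 11.4 − 3.56 × 0.437 = 9.85 V.
V_DS = 9.85 V ≥ V_ov = 1.77 V, confirming saturation.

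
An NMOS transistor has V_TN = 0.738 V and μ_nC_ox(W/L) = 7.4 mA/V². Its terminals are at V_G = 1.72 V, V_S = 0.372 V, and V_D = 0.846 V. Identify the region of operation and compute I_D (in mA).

Triode; I_D = 1.31 mA

V_GS = V_G − V_S = 1.72 − 0.372 = 1.35 V; V_DS = V_D − V_S = 0.846 − 0.372 = 0.474 V.
V_ov = V_GS − V_TN = 1.35 − 0.738 = 0.61 V.
Since V_DS = 0.474 V < V_ov = 0.61 V, the device is in the triode region.
I_D = k_n [V_ov · V_DS − ½ V_DS²] = 7.4 × [0.61 × 0.474 − 0.5 × 0.474²] = 1.31 mA.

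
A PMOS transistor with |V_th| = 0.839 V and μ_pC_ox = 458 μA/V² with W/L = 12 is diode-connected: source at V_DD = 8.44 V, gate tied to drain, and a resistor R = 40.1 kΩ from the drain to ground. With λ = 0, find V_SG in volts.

With gate tied to drain, V_SG = V_SD ≥ V_SG − |V_th|, so the device is in saturation.
k_p = μ_pC_ox · (W/L) = 5.496 mA/V².
KCL at the drain: ½ k_p (V_SG − |V_th|)² = (V_DD − V_SG)/R.
Let x = V_SG − 0.839. Then 110 x² + x − 7.601 = 0, giving x = 0.258 V (positive root), so V_SG = 1.1 V.
I_D = (V_DD − V_SG)/R = (8.44 − 1.1) / 40.1 = 0.183 mA.

V_SG = 1.10 V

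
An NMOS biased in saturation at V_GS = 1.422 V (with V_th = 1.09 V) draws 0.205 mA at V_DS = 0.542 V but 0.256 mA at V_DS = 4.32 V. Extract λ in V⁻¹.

With V_GS fixed, I_D ∝ (1 + λ V_DS) in saturation, so I_D2/I_D1 = (1 + λ V_DS2)/(1 + λ V_DS1).
0.256/0.205 = 1.249 = (1 + 4.32 λ)/(1 + 0.542 λ).
Solving: λ (I_D1 V_DS2 − I_D2 V_DS1) = I_D2 − I_D1, so λ = (0.256 − 0.205) / (0.205 × 4.32 − 0.256 × 0.542) = 0.051 / 0.747 = 0.0683 V⁻¹.

λ = 0.0683 V⁻¹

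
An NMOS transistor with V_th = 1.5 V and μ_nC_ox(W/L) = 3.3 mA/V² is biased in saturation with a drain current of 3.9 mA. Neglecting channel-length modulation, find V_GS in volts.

In saturation I_D = ½ k_n (V_GS − V_th)², so V_GS − V_th = √(2 I_D / k_n) = √(2 × 3.9 / 3.3) = 1.54 V.
V_GS = 1.5 + 1.54 = 3.04 V.

V_GS = 3.04 V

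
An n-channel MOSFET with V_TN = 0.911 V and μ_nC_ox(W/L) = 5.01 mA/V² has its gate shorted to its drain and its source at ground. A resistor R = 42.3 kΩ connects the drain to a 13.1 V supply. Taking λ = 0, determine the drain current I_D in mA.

I_D = 0.280 mA

With gate tied to drain, V_GS = V_DS ≥ V_GS − V_TN, so the device is in saturation.
KCL at the drain: ½ k_n (V_GS − V_TN)² = (V_DD − V_GS)/R.
Let x = V_GS − 0.911. Then 106 x² + x − 12.19 = 0, giving x = 0.334 V (positive root), so V_GS = 1.25 V.
I_D = (V_DD − V_GS)/R = (13.1 − 1.25) / 42.3 = 0.28 mA.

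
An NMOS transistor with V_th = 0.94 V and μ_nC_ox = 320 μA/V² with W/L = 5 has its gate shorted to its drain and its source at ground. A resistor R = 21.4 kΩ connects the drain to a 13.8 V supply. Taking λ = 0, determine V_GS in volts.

V_GS = 1.78 V

With gate tied to drain, V_GS = V_DS ≥ V_GS − V_th, so the device is in saturation.
k_n = μ_nC_ox · (W/L) = 1.6 mA/V².
KCL at the drain: ½ k_n (V_GS − V_th)² = (V_DD − V_GS)/R.
Let x = V_GS − 0.94. Then 17.1 x² + x − 12.86 = 0, giving x = 0.838 V (positive root), so V_GS = 1.78 V.
I_D = (V_DD − V_GS)/R = (13.8 − 1.78) / 21.4 = 0.562 mA.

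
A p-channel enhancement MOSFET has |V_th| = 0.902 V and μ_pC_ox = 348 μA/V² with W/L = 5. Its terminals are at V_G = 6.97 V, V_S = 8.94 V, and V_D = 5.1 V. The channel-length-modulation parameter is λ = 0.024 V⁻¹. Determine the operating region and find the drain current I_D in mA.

Saturation; I_D = 1.08 mA

V_SG = V_S − V_G = 8.94 − 6.97 = 1.97 V; V_SD = V_S − V_D = 8.94 − 5.1 = 3.84 V.
k_p = μ_pC_ox · (W/L) = 1.74 mA/V².
V_ov = V_SG − |V_th| = 1.97 − 0.902 = 1.07 V.
Since V_SD = 3.84 V ≥ V_ov = 1.07 V, the device is in saturation.
I_D = ½ k_p V_ov² (1 + λ V_SD) = 0.5 × 1.74 × 1.07² × (1 + 0.024 × 3.84) = 1.08 mA.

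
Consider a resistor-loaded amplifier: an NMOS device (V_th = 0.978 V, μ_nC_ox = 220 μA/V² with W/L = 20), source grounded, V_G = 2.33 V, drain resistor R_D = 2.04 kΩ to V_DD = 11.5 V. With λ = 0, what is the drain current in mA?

I_D = 4.02 mA

V_GS = V_G = 2.33 V, so V_ov = 2.33 − 0.978 = 1.35 V.
k_n = μ_nC_ox · (W/L) = 4.4 mA/V².
Assume saturation: I_D = ½ k_n V_ov² = 0.5 × 4.4 × 1.35² = 4.02 mA, giving V_DS = V_DD − I_D R_D = 11.5 − 4.02 × 2.04 = 3.3 V.
V_DS = 3.3 V ≥ V_ov = 1.35 V, confirming saturation.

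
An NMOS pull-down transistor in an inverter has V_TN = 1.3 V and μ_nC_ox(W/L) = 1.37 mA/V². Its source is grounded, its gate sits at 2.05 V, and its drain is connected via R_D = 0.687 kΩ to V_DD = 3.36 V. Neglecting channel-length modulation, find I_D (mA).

V_GS = V_G = 2.05 V, so V_ov = 2.05 − 1.3 = 0.75 V.
Assume saturation: I_D = ½ k_n V_ov² = 0.5 × 1.37 × 0.75² = 0.385 mA, giving V_DS = V_DD − I_D R_D = 3.36 − 0.385 × 0.687 = 3.1 V.
V_DS = 3.1 V ≥ V_ov = 0.75 V, confirming saturation.

I_D = 0.385 mA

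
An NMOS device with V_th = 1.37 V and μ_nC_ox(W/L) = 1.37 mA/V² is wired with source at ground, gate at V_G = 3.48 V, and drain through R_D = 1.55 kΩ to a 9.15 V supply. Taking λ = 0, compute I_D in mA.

I_D = 3.05 mA

V_GS = V_G = 3.48 V, so V_ov = 3.48 − 1.37 = 2.11 V.
Assume saturation: I_D = ½ k_n V_ov² = 0.5 × 1.37 × 2.11² = 3.05 mA, giving V_DS = V_DD − I_D R_D = 9.15 − 3.05 × 1.55 = 4.42 V.
V_DS = 4.42 V ≥ V_ov = 2.11 V, confirming saturation.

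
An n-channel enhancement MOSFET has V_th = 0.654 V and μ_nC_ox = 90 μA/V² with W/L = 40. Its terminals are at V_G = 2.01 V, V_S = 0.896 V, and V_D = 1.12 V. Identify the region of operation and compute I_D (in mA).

Triode; I_D = 0.281 mA

V_GS = V_G − V_S = 2.01 − 0.896 = 1.11 V; V_DS = V_D − V_S = 1.12 − 0.896 = 0.224 V.
k_n = μ_nC_ox · (W/L) = 3.6 mA/V².
V_ov = V_GS − V_th = 1.11 − 0.654 = 0.46 V.
Since V_DS = 0.224 V < V_ov = 0.46 V, the device is in the triode region.
I_D = k_n [V_ov · V_DS − ½ V_DS²] = 3.6 × [0.46 × 0.224 − 0.5 × 0.224²] = 0.281 mA.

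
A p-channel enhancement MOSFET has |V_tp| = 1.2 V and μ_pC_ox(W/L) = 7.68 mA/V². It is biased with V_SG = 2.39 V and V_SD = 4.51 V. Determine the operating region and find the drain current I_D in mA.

V_ov = V_SG − |V_tp| = 2.39 − 1.2 = 1.19 V.
Since V_SD = 4.51 V ≥ V_ov = 1.19 V, the device is in saturation.
I_D = ½ k_p V_ov² = 0.5 × 7.68 × 1.19² = 5.44 mA.

Saturation; I_D = 5.44 mA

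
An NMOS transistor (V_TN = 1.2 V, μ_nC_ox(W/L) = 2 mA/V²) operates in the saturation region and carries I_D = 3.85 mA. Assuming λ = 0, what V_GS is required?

In saturation I_D = ½ k_n (V_GS − V_TN)², so V_GS − V_TN = √(2 I_D / k_n) = √(2 × 3.85 / 2) = 1.96 V.
V_GS = 1.2 + 1.96 = 3.16 V.

V_GS = 3.16 V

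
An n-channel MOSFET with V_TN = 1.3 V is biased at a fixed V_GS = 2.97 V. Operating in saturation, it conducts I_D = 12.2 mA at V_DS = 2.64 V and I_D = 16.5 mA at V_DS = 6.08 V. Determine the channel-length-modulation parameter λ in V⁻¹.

λ = 0.140 V⁻¹

With V_GS fixed, I_D ∝ (1 + λ V_DS) in saturation, so I_D2/I_D1 = (1 + λ V_DS2)/(1 + λ V_DS1).
16.5/12.2 = 1.352 = (1 + 6.08 λ)/(1 + 2.64 λ).
Solving: λ (I_D1 V_DS2 − I_D2 V_DS1) = I_D2 − I_D1, so λ = (16.5 − 12.2) / (12.2 × 6.08 − 16.5 × 2.64) = 4.3 / 30.6 = 0.14 V⁻¹.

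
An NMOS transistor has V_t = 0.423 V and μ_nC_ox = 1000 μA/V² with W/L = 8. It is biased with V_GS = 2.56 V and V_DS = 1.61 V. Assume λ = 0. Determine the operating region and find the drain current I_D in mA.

k_n = μ_nC_ox · (W/L) = 8 mA/V².
V_ov = V_GS − V_t = 2.56 − 0.423 = 2.14 V.
Since V_DS = 1.61 V < V_ov = 2.14 V, the device is in the triode region.
I_D = k_n [V_ov · V_DS − ½ V_DS²] = 8 × [2.14 × 1.61 − 0.5 × 1.61²] = 17.2 mA.

Triode; I_D = 17.2 mA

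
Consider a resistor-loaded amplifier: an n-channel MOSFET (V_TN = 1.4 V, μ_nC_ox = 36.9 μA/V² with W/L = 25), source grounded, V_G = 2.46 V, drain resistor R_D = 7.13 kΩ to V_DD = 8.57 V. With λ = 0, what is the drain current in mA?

I_D = 0.518 mA

V_GS = V_G = 2.46 V, so V_ov = 2.46 − 1.4 = 1.06 V.
k_n = μ_nC_ox · (W/L) = 0.9225 mA/V².
Assume saturation: I_D = ½ k_n V_ov² = 0.5 × 0.9225 × 1.06² = 0.518 mA, giving V_DS = V_DD − I_D R_D = 8.57 − 0.518 × 7.13 = 4.87 V.
V_DS = 4.87 V ≥ V_ov = 1.06 V, confirming saturation.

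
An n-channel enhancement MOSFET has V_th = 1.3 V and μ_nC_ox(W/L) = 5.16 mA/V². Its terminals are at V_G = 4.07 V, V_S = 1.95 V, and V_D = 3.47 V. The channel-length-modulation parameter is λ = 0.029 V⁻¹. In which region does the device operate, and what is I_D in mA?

Saturation; I_D = 1.81 mA

V_GS = V_G − V_S = 4.07 − 1.95 = 2.12 V; V_DS = V_D − V_S = 3.47 − 1.95 = 1.52 V.
V_ov = V_GS − V_th = 2.12 − 1.3 = 0.82 V.
Since V_DS = 1.52 V ≥ V_ov = 0.82 V, the device is in saturation.
I_D = ½ k_n V_ov² (1 + λ V_DS) = 0.5 × 5.16 × 0.82² × (1 + 0.029 × 1.52) = 1.81 mA.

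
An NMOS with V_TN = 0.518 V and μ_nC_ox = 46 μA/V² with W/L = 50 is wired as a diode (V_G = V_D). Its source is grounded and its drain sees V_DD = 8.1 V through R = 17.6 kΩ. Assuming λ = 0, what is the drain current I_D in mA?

With gate tied to drain, V_GS = V_DS ≥ V_GS − V_TN, so the device is in saturation.
k_n = μ_nC_ox · (W/L) = 2.3 mA/V².
KCL at the drain: ½ k_n (V_GS − V_TN)² = (V_DD − V_GS)/R.
Let x = V_GS − 0.518. Then 20.2 x² + x − 7.582 = 0, giving x = 0.588 V (positive root), so V_GS = 1.11 V.
I_D = (V_DD − V_GS)/R = (8.1 − 1.11) / 17.6 = 0.397 mA.

I_D = 0.397 mA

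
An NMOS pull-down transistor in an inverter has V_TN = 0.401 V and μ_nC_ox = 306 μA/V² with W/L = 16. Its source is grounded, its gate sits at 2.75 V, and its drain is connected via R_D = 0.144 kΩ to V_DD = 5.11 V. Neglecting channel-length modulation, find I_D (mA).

V_GS = V_G = 2.75 V, so V_ov = 2.75 − 0.401 = 2.35 V.
k_n = μ_nC_ox · (W/L) = 4.896 mA/V².
Assume saturation: I_D = ½ k_n V_ov² = 0.5 × 4.896 × 2.35² = 13.5 mA, giving V_DS = V_DD − I_D R_D = 5.11 − 13.5 × 0.144 = 3.16 V.
V_DS = 3.16 V ≥ V_ov = 2.35 V, confirming saturation.

I_D = 13.5 mA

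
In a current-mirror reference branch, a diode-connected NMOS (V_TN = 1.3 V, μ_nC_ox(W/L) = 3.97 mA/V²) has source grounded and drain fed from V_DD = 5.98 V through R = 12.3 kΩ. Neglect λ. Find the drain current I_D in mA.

With gate tied to drain, V_GS = V_DS ≥ V_GS − V_TN, so the device is in saturation.
KCL at the drain: ½ k_n (V_GS − V_TN)² = (V_DD − V_GS)/R.
Let x = V_GS − 1.3. Then 24.4 x² + x − 4.68 = 0, giving x = 0.418 V (positive root), so V_GS = 1.72 V.
I_D = (V_DD − V_GS)/R = (5.98 − 1.72) / 12.3 = 0.347 mA.

I_D = 0.347 mA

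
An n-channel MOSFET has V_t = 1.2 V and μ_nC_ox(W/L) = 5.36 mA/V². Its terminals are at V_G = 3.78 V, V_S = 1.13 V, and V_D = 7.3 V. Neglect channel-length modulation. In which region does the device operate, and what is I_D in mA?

V_GS = V_G − V_S = 3.78 − 1.13 = 2.65 V; V_DS = V_D − V_S = 7.3 − 1.13 = 6.17 V.
V_ov = V_GS − V_t = 2.65 − 1.2 = 1.45 V.
Since V_DS = 6.17 V ≥ V_ov = 1.45 V, the device is in saturation.
I_D = ½ k_n V_ov² = 0.5 × 5.36 × 1.45² = 5.63 mA.

Saturation; I_D = 5.63 mA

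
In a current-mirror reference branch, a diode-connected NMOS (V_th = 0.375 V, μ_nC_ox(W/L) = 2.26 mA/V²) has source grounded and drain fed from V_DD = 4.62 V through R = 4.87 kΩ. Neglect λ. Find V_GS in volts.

With gate tied to drain, V_GS = V_DS ≥ V_GS − V_th, so the device is in saturation.
KCL at the drain: ½ k_n (V_GS − V_th)² = (V_DD − V_GS)/R.
Let x = V_GS − 0.375. Then 5.5 x² + x − 4.245 = 0, giving x = 0.792 V (positive root), so V_GS = 1.17 V.
I_D = (V_DD − V_GS)/R = (4.62 − 1.17) / 4.87 = 0.709 mA.

V_GS = 1.17 V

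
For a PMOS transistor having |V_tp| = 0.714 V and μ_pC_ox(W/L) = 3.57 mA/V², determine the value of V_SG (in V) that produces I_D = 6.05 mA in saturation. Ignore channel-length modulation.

In saturation I_D = ½ k_p (V_SG − |V_tp|)², so V_SG − |V_tp| = √(2 I_D / k_p) = √(2 × 6.05 / 3.57) = 1.84 V.
V_SG = 0.714 + 1.84 = 2.56 V.

V_SG = 2.56 V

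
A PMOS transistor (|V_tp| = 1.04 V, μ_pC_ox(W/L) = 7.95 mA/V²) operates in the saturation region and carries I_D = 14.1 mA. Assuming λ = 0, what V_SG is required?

V_SG = 2.92 V

In saturation I_D = ½ k_p (V_SG − |V_tp|)², so V_SG − |V_tp| = √(2 I_D / k_p) = √(2 × 14.1 / 7.95) = 1.88 V.
V_SG = 1.04 + 1.88 = 2.92 V.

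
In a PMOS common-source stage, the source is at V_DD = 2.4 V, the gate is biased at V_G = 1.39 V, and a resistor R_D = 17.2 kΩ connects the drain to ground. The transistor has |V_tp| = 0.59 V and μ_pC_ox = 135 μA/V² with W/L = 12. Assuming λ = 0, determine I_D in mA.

I_D = 0.124 mA

V_SG = V_DD − V_G = 2.4 − 1.39 = 1.01 V, so V_ov = 1.01 − 0.59 = 0.42 V.
k_p = μ_pC_ox · (W/L) = 1.62 mA/V².
Assume saturation: I_D = ½ k_p V_ov² = 0.5 × 1.62 × 0.42² = 0.143 mA, giving V_SD = V_DD − I_D R_D = 2.4 − 0.143 × 17.2 = -0.0576 V.
But -0.0576 V < V_ov = 0.42 V, so the device is actually in triode.
In triode I_D = k_p[V_ov V_SD − ½ V_SD²] and I_D = (V_DD − V_SD)/R_D. Equating: 13.9 V_SD² − 12.7 V_SD + 2.4 = 0, giving V_SD = 0.267 V (the root below V_ov).
I_D = (2.4 − 0.267) / 17.2 = 0.124 mA.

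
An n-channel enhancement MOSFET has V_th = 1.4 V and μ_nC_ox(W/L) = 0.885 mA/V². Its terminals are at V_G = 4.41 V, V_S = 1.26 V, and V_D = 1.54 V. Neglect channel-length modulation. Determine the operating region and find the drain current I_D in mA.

Triode; I_D = 0.399 mA

V_GS = V_G − V_S = 4.41 − 1.26 = 3.15 V; V_DS = V_D − V_S = 1.54 − 1.26 = 0.28 V.
V_ov = V_GS − V_th = 3.15 − 1.4 = 1.75 V.
Since V_DS = 0.28 V < V_ov = 1.75 V, the device is in the triode region.
I_D = k_n [V_ov · V_DS − ½ V_DS²] = 0.885 × [1.75 × 0.28 − 0.5 × 0.28²] = 0.399 mA.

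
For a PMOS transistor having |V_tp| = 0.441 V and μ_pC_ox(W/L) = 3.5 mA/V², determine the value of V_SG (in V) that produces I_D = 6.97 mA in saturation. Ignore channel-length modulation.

V_SG = 2.44 V

In saturation I_D = ½ k_p (V_SG − |V_tp|)², so V_SG − |V_tp| = √(2 I_D / k_p) = √(2 × 6.97 / 3.5) = 2 V.
V_SG = 0.441 + 2 = 2.44 V.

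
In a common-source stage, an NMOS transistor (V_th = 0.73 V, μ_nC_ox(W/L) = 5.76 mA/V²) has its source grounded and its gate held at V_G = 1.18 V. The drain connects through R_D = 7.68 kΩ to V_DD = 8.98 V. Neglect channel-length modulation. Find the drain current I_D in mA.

I_D = 0.583 mA

V_GS = V_G = 1.18 V, so V_ov = 1.18 − 0.73 = 0.45 V.
Assume saturation: I_D = ½ k_n V_ov² = 0.5 × 5.76 × 0.45² = 0.583 mA, giving V_DS = V_DD − I_D R_D = 8.98 − 0.583 × 7.68 = 4.5 V.
V_DS = 4.5 V ≥ V_ov = 0.45 V, confirming saturation.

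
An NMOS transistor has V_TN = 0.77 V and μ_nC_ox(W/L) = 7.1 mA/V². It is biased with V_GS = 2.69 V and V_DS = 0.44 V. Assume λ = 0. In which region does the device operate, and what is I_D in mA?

Triode; I_D = 5.31 mA

V_ov = V_GS − V_TN = 2.69 − 0.77 = 1.92 V.
Since V_DS = 0.44 V < V_ov = 1.92 V, the device is in the triode region.
I_D = k_n [V_ov · V_DS − ½ V_DS²] = 7.1 × [1.92 × 0.44 − 0.5 × 0.44²] = 5.31 mA.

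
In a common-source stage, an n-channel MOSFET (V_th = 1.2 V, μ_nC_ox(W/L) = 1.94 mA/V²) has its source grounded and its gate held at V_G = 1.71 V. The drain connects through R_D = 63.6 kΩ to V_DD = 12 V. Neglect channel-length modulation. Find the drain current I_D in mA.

V_GS = V_G = 1.71 V, so V_ov = 1.71 − 1.2 = 0.51 V.
Assume saturation: I_D = ½ k_n V_ov² = 0.5 × 1.94 × 0.51² = 0.252 mA, giving V_DS = V_DD − I_D R_D = 12 − 0.252 × 63.6 = -4.05 V.
But -4.05 V < V_ov = 0.51 V, so the device is actually in triode.
In triode I_D = k_n[V_ov V_DS − ½ V_DS²] and I_D = (V_DD − V_DS)/R_D. Equating: 61.7 V_DS² − 63.93 V_DS + 12 = 0, giving V_DS = 0.246 V (the root below V_ov).
I_D = (12 − 0.246) / 63.6 = 0.185 mA.

I_D = 0.185 mA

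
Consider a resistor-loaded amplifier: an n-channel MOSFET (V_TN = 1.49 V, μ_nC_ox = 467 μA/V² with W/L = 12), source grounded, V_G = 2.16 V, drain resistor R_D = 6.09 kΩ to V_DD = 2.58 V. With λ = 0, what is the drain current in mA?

I_D = 0.404 mA

V_GS = V_G = 2.16 V, so V_ov = 2.16 − 1.49 = 0.67 V.
k_n = μ_nC_ox · (W/L) = 5.604 mA/V².
Assume saturation: I_D = ½ k_n V_ov² = 0.5 × 5.604 × 0.67² = 1.26 mA, giving V_DS = V_DD − I_D R_D = 2.58 − 1.26 × 6.09 = -5.08 V.
But -5.08 V < V_ov = 0.67 V, so the device is actually in triode.
In triode I_D = k_n[V_ov V_DS − ½ V_DS²] and I_D = (V_DD − V_DS)/R_D. Equating: 17.1 V_DS² − 23.87 V_DS + 2.58 = 0, giving V_DS = 0.118 V (the root below V_ov).
I_D = (2.58 − 0.118) / 6.09 = 0.404 mA.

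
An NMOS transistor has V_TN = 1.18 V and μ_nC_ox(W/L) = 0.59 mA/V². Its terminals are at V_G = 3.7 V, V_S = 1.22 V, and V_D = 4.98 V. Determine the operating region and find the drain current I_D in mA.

Saturation; I_D = 0.499 mA

V_GS = V_G − V_S = 3.7 − 1.22 = 2.48 V; V_DS = V_D − V_S = 4.98 − 1.22 = 3.76 V.
V_ov = V_GS − V_TN = 2.48 − 1.18 = 1.3 V.
Since V_DS = 3.76 V ≥ V_ov = 1.3 V, the device is in saturation.
I_D = ½ k_n V_ov² = 0.5 × 0.59 × 1.3² = 0.499 mA.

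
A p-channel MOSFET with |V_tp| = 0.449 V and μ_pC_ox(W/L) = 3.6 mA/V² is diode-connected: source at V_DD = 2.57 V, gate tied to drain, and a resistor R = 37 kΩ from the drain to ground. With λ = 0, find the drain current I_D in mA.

I_D = 0.0527 mA

With gate tied to drain, V_SG = V_SD ≥ V_SG − |V_tp|, so the device is in saturation.
KCL at the drain: ½ k_p (V_SG − |V_tp|)² = (V_DD − V_SG)/R.
Let x = V_SG − 0.449. Then 66.6 x² + x − 2.121 = 0, giving x = 0.171 V (positive root), so V_SG = 0.62 V.
I_D = (V_DD − V_SG)/R = (2.57 − 0.62) / 37 = 0.0527 mA.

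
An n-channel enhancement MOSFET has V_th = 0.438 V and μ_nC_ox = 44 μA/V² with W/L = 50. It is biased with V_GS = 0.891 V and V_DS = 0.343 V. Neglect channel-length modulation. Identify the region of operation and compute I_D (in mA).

Triode; I_D = 0.212 mA

k_n = μ_nC_ox · (W/L) = 2.2 mA/V².
V_ov = V_GS − V_th = 0.891 − 0.438 = 0.453 V.
Since V_DS = 0.343 V < V_ov = 0.453 V, the device is in the triode region.
I_D = k_n [V_ov · V_DS − ½ V_DS²] = 2.2 × [0.453 × 0.343 − 0.5 × 0.343²] = 0.212 mA.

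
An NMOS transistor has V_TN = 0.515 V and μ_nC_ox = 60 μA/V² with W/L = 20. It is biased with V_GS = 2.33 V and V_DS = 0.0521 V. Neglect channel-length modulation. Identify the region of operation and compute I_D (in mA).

Triode; I_D = 0.112 mA

k_n = μ_nC_ox · (W/L) = 1.2 mA/V².
V_ov = V_GS − V_TN = 2.33 − 0.515 = 1.81 V.
Since V_DS = 0.0521 V < V_ov = 1.81 V, the device is in the triode region.
I_D = k_n [V_ov · V_DS − ½ V_DS²] = 1.2 × [1.81 × 0.0521 − 0.5 × 0.0521²] = 0.112 mA.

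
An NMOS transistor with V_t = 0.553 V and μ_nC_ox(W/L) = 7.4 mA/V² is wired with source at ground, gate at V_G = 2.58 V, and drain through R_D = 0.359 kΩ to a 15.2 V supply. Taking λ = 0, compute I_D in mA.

I_D = 15.2 mA

V_GS = V_G = 2.58 V, so V_ov = 2.58 − 0.553 = 2.03 V.
Assume saturation: I_D = ½ k_n V_ov² = 0.5 × 7.4 × 2.03² = 15.2 mA, giving V_DS = V_DD − I_D R_D = 15.2 − 15.2 × 0.359 = 9.74 V.
V_DS = 9.74 V ≥ V_ov = 2.03 V, confirming saturation.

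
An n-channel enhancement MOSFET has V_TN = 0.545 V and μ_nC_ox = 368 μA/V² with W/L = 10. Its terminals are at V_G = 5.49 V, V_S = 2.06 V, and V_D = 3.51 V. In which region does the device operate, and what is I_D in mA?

Triode; I_D = 11.5 mA

V_GS = V_G − V_S = 5.49 − 2.06 = 3.43 V; V_DS = V_D − V_S = 3.51 − 2.06 = 1.45 V.
k_n = μ_nC_ox · (W/L) = 3.68 mA/V².
V_ov = V_GS − V_TN = 3.43 − 0.545 = 2.89 V.
Since V_DS = 1.45 V < V_ov = 2.89 V, the device is in the triode region.
I_D = k_n [V_ov · V_DS − ½ V_DS²] = 3.68 × [2.89 × 1.45 − 0.5 × 1.45²] = 11.5 mA.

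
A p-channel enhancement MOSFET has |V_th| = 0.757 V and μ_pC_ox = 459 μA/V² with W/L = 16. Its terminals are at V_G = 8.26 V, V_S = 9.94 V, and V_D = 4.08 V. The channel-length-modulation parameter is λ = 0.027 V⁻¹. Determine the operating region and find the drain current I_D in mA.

V_SG = V_S − V_G = 9.94 − 8.26 = 1.68 V; V_SD = V_S − V_D = 9.94 − 4.08 = 5.86 V.
k_p = μ_pC_ox · (W/L) = 7.344 mA/V².
V_ov = V_SG − |V_th| = 1.68 − 0.757 = 0.923 V.
Since V_SD = 5.86 V ≥ V_ov = 0.923 V, the device is in saturation.
I_D = ½ k_p V_ov² (1 + λ V_SD) = 0.5 × 7.344 × 0.923² × (1 + 0.027 × 5.86) = 3.62 mA.

Saturation; I_D = 3.62 mA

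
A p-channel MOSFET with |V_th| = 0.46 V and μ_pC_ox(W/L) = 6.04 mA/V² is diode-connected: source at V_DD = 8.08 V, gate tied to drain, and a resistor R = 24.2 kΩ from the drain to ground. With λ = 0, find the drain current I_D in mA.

I_D = 0.302 mA

With gate tied to drain, V_SG = V_SD ≥ V_SG − |V_th|, so the device is in saturation.
KCL at the drain: ½ k_p (V_SG − |V_th|)² = (V_DD − V_SG)/R.
Let x = V_SG − 0.46. Then 73.1 x² + x − 7.62 = 0, giving x = 0.316 V (positive root), so V_SG = 0.776 V.
I_D = (V_DD − V_SG)/R = (8.08 − 0.776) / 24.2 = 0.302 mA.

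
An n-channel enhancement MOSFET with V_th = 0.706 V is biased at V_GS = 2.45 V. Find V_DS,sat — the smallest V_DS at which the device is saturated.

V_DS,sat = 1.74 V

The boundary between triode and saturation is V_DS = V_GS − V_th = V_ov.
V_ov = 2.45 − 0.706 = 1.74 V.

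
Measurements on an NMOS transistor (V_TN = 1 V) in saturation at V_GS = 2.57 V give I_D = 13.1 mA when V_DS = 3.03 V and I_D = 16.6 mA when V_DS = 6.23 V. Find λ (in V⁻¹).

With V_GS fixed, I_D ∝ (1 + λ V_DS) in saturation, so I_D2/I_D1 = (1 + λ V_DS2)/(1 + λ V_DS1).
16.6/13.1 = 1.267 = (1 + 6.23 λ)/(1 + 3.03 λ).
Solving: λ (I_D1 V_DS2 − I_D2 V_DS1) = I_D2 − I_D1, so λ = (16.6 − 13.1) / (13.1 × 6.23 − 16.6 × 3.03) = 3.5 / 31.3 = 0.112 V⁻¹.

λ = 0.112 V⁻¹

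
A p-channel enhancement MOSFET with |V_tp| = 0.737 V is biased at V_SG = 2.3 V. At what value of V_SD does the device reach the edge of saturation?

The boundary between triode and saturation is V_SD = V_SG − |V_tp| = V_ov.
V_ov = 2.3 − 0.737 = 1.56 V.

V_SD,sat = 1.56 V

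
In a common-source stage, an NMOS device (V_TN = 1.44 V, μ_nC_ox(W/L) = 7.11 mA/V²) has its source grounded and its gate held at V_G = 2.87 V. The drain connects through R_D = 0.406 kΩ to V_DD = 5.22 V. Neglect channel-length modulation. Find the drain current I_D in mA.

V_GS = V_G = 2.87 V, so V_ov = 2.87 − 1.44 = 1.43 V.
Assume saturation: I_D = ½ k_n V_ov² = 0.5 × 7.11 × 1.43² = 7.27 mA, giving V_DS = V_DD − I_D R_D = 5.22 − 7.27 × 0.406 = 2.27 V.
V_DS = 2.27 V ≥ V_ov = 1.43 V, confirming saturation.

I_D = 7.27 mA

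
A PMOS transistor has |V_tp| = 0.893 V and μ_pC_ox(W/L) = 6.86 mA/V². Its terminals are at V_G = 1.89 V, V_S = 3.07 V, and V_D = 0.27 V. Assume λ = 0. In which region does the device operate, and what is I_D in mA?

Saturation; I_D = 0.283 mA

V_SG = V_S − V_G = 3.07 − 1.89 = 1.18 V; V_SD = V_S − V_D = 3.07 − 0.27 = 2.8 V.
V_ov = V_SG − |V_tp| = 1.18 − 0.893 = 0.287 V.
Since V_SD = 2.8 V ≥ V_ov = 0.287 V, the device is in saturation.
I_D = ½ k_p V_ov² = 0.5 × 6.86 × 0.287² = 0.283 mA.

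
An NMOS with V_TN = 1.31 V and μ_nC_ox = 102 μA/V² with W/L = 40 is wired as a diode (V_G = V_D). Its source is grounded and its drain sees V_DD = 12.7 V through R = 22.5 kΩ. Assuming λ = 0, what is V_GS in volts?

V_GS = 1.80 V

With gate tied to drain, V_GS = V_DS ≥ V_GS − V_TN, so the device is in saturation.
k_n = μ_nC_ox · (W/L) = 4.08 mA/V².
KCL at the drain: ½ k_n (V_GS − V_TN)² = (V_DD − V_GS)/R.
Let x = V_GS − 1.31. Then 45.9 x² + x − 11.39 = 0, giving x = 0.487 V (positive root), so V_GS = 1.8 V.
I_D = (V_DD − V_GS)/R = (12.7 − 1.8) / 22.5 = 0.485 mA.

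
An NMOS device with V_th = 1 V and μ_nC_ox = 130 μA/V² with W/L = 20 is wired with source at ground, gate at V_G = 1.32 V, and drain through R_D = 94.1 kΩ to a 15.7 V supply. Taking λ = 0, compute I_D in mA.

V_GS = V_G = 1.32 V, so V_ov = 1.32 − 1 = 0.32 V.
k_n = μ_nC_ox · (W/L) = 2.6 mA/V².
Assume saturation: I_D = ½ k_n V_ov² = 0.5 × 2.6 × 0.32² = 0.133 mA, giving V_DS = V_DD − I_D R_D = 15.7 − 0.133 × 94.1 = 3.17 V.
V_DS = 3.17 V ≥ V_ov = 0.32 V, confirming saturation.

I_D = 0.133 mA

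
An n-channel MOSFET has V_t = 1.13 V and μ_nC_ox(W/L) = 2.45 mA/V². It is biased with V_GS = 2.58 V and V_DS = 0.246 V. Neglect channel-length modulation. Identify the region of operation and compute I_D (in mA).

V_ov = V_GS − V_t = 2.58 − 1.13 = 1.45 V.
Since V_DS = 0.246 V < V_ov = 1.45 V, the device is in the triode region.
I_D = k_n [V_ov · V_DS − ½ V_DS²] = 2.45 × [1.45 × 0.246 − 0.5 × 0.246²] = 0.8 mA.

Triode; I_D = 0.800 mA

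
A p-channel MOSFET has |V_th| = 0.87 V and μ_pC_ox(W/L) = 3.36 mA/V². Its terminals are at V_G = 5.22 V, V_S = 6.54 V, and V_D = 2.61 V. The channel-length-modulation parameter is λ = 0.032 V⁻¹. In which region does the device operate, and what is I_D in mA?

V_SG = V_S − V_G = 6.54 − 5.22 = 1.32 V; V_SD = V_S − V_D = 6.54 − 2.61 = 3.93 V.
V_ov = V_SG − |V_th| = 1.32 − 0.87 = 0.45 V.
Since V_SD = 3.93 V ≥ V_ov = 0.45 V, the device is in saturation.
I_D = ½ k_p V_ov² (1 + λ V_SD) = 0.5 × 3.36 × 0.45² × (1 + 0.032 × 3.93) = 0.383 mA.

Saturation; I_D = 0.383 mA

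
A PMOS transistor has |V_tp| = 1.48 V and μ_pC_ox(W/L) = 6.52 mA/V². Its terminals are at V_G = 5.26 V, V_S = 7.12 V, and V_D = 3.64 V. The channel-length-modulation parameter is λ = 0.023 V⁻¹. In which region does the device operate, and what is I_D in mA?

V_SG = V_S − V_G = 7.12 − 5.26 = 1.86 V; V_SD = V_S − V_D = 7.12 − 3.64 = 3.48 V.
V_ov = V_SG − |V_tp| = 1.86 − 1.48 = 0.38 V.
Since V_SD = 3.48 V ≥ V_ov = 0.38 V, the device is in saturation.
I_D = ½ k_p V_ov² (1 + λ V_SD) = 0.5 × 6.52 × 0.38² × (1 + 0.023 × 3.48) = 0.508 mA.

Saturation; I_D = 0.508 mA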